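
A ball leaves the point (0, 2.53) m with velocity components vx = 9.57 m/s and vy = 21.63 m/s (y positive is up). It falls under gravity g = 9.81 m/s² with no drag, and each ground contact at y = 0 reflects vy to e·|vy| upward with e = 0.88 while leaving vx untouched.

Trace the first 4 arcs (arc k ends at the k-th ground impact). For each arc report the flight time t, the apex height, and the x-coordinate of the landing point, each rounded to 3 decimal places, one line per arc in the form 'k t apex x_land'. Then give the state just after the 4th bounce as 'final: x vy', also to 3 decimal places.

Arc 1: start y=2.530, vy=21.630 → t=4.524, apex=26.376, x_land=43.293, impact vy=-22.749
  bounce: vy ← 0.88·22.749 = 20.019
Arc 2: start y=0.000, vy=20.019 → t=4.081, apex=20.426, x_land=82.351, impact vy=-20.019
  bounce: vy ← 0.88·20.019 = 17.616
Arc 3: start y=0.000, vy=17.616 → t=3.592, apex=15.818, x_land=116.722, impact vy=-17.616
  bounce: vy ← 0.88·17.616 = 15.502
Arc 4: start y=0.000, vy=15.502 → t=3.161, apex=12.249, x_land=146.968, impact vy=-15.502
  bounce: vy ← 0.88·15.502 = 13.642

1 4.524 26.376 43.293
2 4.081 20.426 82.351
3 3.592 15.818 116.722
4 3.161 12.249 146.968
final: 146.968 13.642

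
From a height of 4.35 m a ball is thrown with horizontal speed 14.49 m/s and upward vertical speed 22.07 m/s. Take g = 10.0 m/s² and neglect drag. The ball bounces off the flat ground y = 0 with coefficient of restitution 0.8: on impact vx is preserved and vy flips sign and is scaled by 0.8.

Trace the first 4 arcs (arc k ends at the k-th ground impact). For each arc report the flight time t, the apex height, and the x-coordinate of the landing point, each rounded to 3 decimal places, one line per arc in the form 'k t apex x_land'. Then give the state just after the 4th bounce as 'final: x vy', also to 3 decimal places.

1 4.603 28.704 66.698
2 3.834 18.371 122.247
3 3.067 11.757 166.686
4 2.454 7.525 202.237
final: 202.237 9.814

Arc 1: start y=4.350, vy=22.070 → t=4.603, apex=28.704, x_land=66.698, impact vy=-23.960
  bounce: vy ← 0.8·23.960 = 19.168
Arc 2: start y=0.000, vy=19.168 → t=3.834, apex=18.371, x_land=122.247, impact vy=-19.168
  bounce: vy ← 0.8·19.168 = 15.334
Arc 3: start y=0.000, vy=15.334 → t=3.067, apex=11.757, x_land=166.686, impact vy=-15.334
  bounce: vy ← 0.8·15.334 = 12.268
Arc 4: start y=0.000, vy=12.268 → t=2.454, apex=7.525, x_land=202.237, impact vy=-12.268
  bounce: vy ← 0.8·12.268 = 9.814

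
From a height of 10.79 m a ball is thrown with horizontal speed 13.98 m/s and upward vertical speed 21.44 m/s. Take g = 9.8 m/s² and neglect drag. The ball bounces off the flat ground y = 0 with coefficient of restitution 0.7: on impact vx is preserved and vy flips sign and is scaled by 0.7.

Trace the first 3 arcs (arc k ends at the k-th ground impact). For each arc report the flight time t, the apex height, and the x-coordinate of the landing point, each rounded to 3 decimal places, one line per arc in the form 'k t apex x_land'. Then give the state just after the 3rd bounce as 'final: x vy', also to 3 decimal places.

Arc 1: start y=10.790, vy=21.440 → t=4.831, apex=34.243, x_land=67.542, impact vy=-25.907
  bounce: vy ← 0.7·25.907 = 18.135
Arc 2: start y=0.000, vy=18.135 → t=3.701, apex=16.779, x_land=119.281, impact vy=-18.135
  bounce: vy ← 0.7·18.135 = 12.694
Arc 3: start y=0.000, vy=12.694 → t=2.591, apex=8.222, x_land=155.499, impact vy=-12.694
  bounce: vy ← 0.7·12.694 = 8.886

1 4.831 34.243 67.542
2 3.701 16.779 119.281
3 2.591 8.222 155.499
final: 155.499 8.886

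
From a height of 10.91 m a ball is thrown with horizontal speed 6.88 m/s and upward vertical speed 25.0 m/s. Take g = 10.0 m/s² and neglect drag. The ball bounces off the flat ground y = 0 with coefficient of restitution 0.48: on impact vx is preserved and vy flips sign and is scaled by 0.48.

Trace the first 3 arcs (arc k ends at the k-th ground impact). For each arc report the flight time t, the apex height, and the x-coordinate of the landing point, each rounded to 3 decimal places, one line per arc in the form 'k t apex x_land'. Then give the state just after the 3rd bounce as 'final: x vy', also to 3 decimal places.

Arc 1: start y=10.910, vy=25.000 → t=5.404, apex=42.160, x_land=37.178, impact vy=-29.038
  bounce: vy ← 0.48·29.038 = 13.938
Arc 2: start y=0.000, vy=13.938 → t=2.788, apex=9.714, x_land=56.357, impact vy=-13.938
  bounce: vy ← 0.48·13.938 = 6.690
Arc 3: start y=0.000, vy=6.690 → t=1.338, apex=2.238, x_land=65.563, impact vy=-6.690
  bounce: vy ← 0.48·6.690 = 3.211

1 5.404 42.160 37.178
2 2.788 9.714 56.357
3 1.338 2.238 65.563
final: 65.563 3.211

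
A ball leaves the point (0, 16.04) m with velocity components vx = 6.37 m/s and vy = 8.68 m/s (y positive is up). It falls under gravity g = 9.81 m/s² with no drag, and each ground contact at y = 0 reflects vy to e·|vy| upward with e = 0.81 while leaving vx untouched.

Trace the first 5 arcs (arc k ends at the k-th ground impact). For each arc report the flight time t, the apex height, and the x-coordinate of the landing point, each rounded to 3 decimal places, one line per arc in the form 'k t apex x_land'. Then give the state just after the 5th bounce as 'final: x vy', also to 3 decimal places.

Arc 1: start y=16.040, vy=8.680 → t=2.898, apex=19.880, x_land=18.460, impact vy=-19.750
  bounce: vy ← 0.81·19.750 = 15.997
Arc 2: start y=0.000, vy=15.997 → t=3.261, apex=13.043, x_land=39.236, impact vy=-15.997
  bounce: vy ← 0.81·15.997 = 12.958
Arc 3: start y=0.000, vy=12.958 → t=2.642, apex=8.558, x_land=56.063, impact vy=-12.958
  bounce: vy ← 0.81·12.958 = 10.496
Arc 4: start y=0.000, vy=10.496 → t=2.140, apex=5.615, x_land=69.694, impact vy=-10.496
  bounce: vy ← 0.81·10.496 = 8.502
Arc 5: start y=0.000, vy=8.502 → t=1.733, apex=3.684, x_land=80.735, impact vy=-8.502
  bounce: vy ← 0.81·8.502 = 6.886

1 2.898 19.880 18.460
2 3.261 13.043 39.236
3 2.642 8.558 56.063
4 2.140 5.615 69.694
5 1.733 3.684 80.735
final: 80.735 6.886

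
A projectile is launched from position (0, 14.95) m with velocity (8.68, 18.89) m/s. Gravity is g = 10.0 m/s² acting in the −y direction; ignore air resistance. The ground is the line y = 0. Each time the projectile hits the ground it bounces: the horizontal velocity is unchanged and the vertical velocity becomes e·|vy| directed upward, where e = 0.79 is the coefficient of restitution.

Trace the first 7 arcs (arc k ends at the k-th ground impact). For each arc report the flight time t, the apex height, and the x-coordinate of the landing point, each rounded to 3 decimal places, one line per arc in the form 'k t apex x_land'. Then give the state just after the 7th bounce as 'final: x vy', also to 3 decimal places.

Arc 1: start y=14.950, vy=18.890 → t=4.450, apex=32.792, x_land=38.625, impact vy=-25.609
  bounce: vy ← 0.79·25.609 = 20.231
Arc 2: start y=0.000, vy=20.231 → t=4.046, apex=20.465, x_land=73.747, impact vy=-20.231
  bounce: vy ← 0.79·20.231 = 15.983
Arc 3: start y=0.000, vy=15.983 → t=3.197, apex=12.772, x_land=101.493, impact vy=-15.983
  bounce: vy ← 0.79·15.983 = 12.626
Arc 4: start y=0.000, vy=12.626 → t=2.525, apex=7.971, x_land=123.412, impact vy=-12.626
  bounce: vy ← 0.79·12.626 = 9.975
Arc 5: start y=0.000, vy=9.975 → t=1.995, apex=4.975, x_land=140.728, impact vy=-9.975
  bounce: vy ← 0.79·9.975 = 7.880
Arc 6: start y=0.000, vy=7.880 → t=1.576, apex=3.105, x_land=154.408, impact vy=-7.880
  bounce: vy ← 0.79·7.880 = 6.225
Arc 7: start y=0.000, vy=6.225 → t=1.245, apex=1.938, x_land=165.215, impact vy=-6.225
  bounce: vy ← 0.79·6.225 = 4.918

1 4.450 32.792 38.625
2 4.046 20.465 73.747
3 3.197 12.772 101.493
4 2.525 7.971 123.412
5 1.995 4.975 140.728
6 1.576 3.105 154.408
7 1.245 1.938 165.215
final: 165.215 4.918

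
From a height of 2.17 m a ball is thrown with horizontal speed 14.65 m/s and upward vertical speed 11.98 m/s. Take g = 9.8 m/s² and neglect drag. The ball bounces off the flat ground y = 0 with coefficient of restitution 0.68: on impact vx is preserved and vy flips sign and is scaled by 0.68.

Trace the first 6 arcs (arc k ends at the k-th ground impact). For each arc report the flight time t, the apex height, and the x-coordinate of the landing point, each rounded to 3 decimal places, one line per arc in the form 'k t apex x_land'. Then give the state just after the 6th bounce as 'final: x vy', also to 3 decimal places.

Arc 1: start y=2.170, vy=11.980 → t=2.614, apex=9.492, x_land=38.299, impact vy=-13.640
  bounce: vy ← 0.68·13.640 = 9.275
Arc 2: start y=0.000, vy=9.275 → t=1.893, apex=4.389, x_land=66.031, impact vy=-9.275
  bounce: vy ← 0.68·9.275 = 6.307
Arc 3: start y=0.000, vy=6.307 → t=1.287, apex=2.030, x_land=84.888, impact vy=-6.307
  bounce: vy ← 0.68·6.307 = 4.289
Arc 4: start y=0.000, vy=4.289 → t=0.875, apex=0.938, x_land=97.711, impact vy=-4.289
  bounce: vy ← 0.68·4.289 = 2.916
Arc 5: start y=0.000, vy=2.916 → t=0.595, apex=0.434, x_land=106.430, impact vy=-2.916
  bounce: vy ← 0.68·2.916 = 1.983
Arc 6: start y=0.000, vy=1.983 → t=0.405, apex=0.201, x_land=112.360, impact vy=-1.983
  bounce: vy ← 0.68·1.983 = 1.349

1 2.614 9.492 38.299
2 1.893 4.389 66.031
3 1.287 2.030 84.888
4 0.875 0.938 97.711
5 0.595 0.434 106.430
6 0.405 0.201 112.360
final: 112.360 1.349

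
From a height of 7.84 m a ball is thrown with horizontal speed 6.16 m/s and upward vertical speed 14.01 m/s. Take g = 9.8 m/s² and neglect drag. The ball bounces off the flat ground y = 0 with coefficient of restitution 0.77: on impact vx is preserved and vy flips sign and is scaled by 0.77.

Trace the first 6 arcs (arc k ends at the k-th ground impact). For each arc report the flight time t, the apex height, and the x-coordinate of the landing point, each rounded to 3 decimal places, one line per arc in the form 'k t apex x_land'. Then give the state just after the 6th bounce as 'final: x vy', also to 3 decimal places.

Arc 1: start y=7.840, vy=14.010 → t=3.338, apex=17.854, x_land=20.565, impact vy=-18.707
  bounce: vy ← 0.77·18.707 = 14.404
Arc 2: start y=0.000, vy=14.404 → t=2.940, apex=10.586, x_land=38.673, impact vy=-14.404
  bounce: vy ← 0.77·14.404 = 11.091
Arc 3: start y=0.000, vy=11.091 → t=2.264, apex=6.276, x_land=52.616, impact vy=-11.091
  bounce: vy ← 0.77·11.091 = 8.540
Arc 4: start y=0.000, vy=8.540 → t=1.743, apex=3.721, x_land=63.353, impact vy=-8.540
  bounce: vy ← 0.77·8.540 = 6.576
Arc 5: start y=0.000, vy=6.576 → t=1.342, apex=2.206, x_land=71.620, impact vy=-6.576
  bounce: vy ← 0.77·6.576 = 5.064
Arc 6: start y=0.000, vy=5.064 → t=1.033, apex=1.308, x_land=77.985, impact vy=-5.064
  bounce: vy ← 0.77·5.064 = 3.899

1 3.338 17.854 20.565
2 2.940 10.586 38.673
3 2.264 6.276 52.616
4 1.743 3.721 63.353
5 1.342 2.206 71.620
6 1.033 1.308 77.985
final: 77.985 3.899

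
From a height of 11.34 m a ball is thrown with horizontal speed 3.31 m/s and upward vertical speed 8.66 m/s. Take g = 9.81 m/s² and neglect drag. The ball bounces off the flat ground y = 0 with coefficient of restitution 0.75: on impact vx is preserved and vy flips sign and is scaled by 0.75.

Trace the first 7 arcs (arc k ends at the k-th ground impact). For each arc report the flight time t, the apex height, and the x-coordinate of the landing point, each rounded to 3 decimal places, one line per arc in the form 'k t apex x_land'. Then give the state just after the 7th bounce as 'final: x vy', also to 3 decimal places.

Arc 1: start y=11.340, vy=8.660 → t=2.641, apex=15.162, x_land=8.742, impact vy=-17.248
  bounce: vy ← 0.75·17.248 = 12.936
Arc 2: start y=0.000, vy=12.936 → t=2.637, apex=8.529, x_land=17.471, impact vy=-12.936
  bounce: vy ← 0.75·12.936 = 9.702
Arc 3: start y=0.000, vy=9.702 → t=1.978, apex=4.797, x_land=24.018, impact vy=-9.702
  bounce: vy ← 0.75·9.702 = 7.276
Arc 4: start y=0.000, vy=7.276 → t=1.483, apex=2.699, x_land=28.928, impact vy=-7.276
  bounce: vy ← 0.75·7.276 = 5.457
Arc 5: start y=0.000, vy=5.457 → t=1.113, apex=1.518, x_land=32.611, impact vy=-5.457
  bounce: vy ← 0.75·5.457 = 4.093
Arc 6: start y=0.000, vy=4.093 → t=0.834, apex=0.854, x_land=35.373, impact vy=-4.093
  bounce: vy ← 0.75·4.093 = 3.070
Arc 7: start y=0.000, vy=3.070 → t=0.626, apex=0.480, x_land=37.445, impact vy=-3.070
  bounce: vy ← 0.75·3.070 = 2.302

1 2.641 15.162 8.742
2 2.637 8.529 17.471
3 1.978 4.797 24.018
4 1.483 2.699 28.928
5 1.113 1.518 32.611
6 0.834 0.854 35.373
7 0.626 0.480 37.445
final: 37.445 2.302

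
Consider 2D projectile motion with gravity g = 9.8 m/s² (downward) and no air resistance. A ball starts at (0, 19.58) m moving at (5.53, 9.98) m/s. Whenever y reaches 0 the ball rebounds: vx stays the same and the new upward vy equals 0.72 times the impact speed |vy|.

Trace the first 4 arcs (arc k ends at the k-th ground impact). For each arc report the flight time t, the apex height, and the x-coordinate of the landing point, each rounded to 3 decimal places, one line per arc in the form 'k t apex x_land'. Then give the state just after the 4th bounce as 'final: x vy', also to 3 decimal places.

Arc 1: start y=19.580, vy=9.980 → t=3.262, apex=24.662, x_land=18.038, impact vy=-21.986
  bounce: vy ← 0.72·21.986 = 15.830
Arc 2: start y=0.000, vy=15.830 → t=3.231, apex=12.785, x_land=35.903, impact vy=-15.830
  bounce: vy ← 0.72·15.830 = 11.397
Arc 3: start y=0.000, vy=11.397 → t=2.326, apex=6.628, x_land=48.765, impact vy=-11.397
  bounce: vy ← 0.72·11.397 = 8.206
Arc 4: start y=0.000, vy=8.206 → t=1.675, apex=3.436, x_land=58.027, impact vy=-8.206
  bounce: vy ← 0.72·8.206 = 5.908

1 3.262 24.662 18.038
2 3.231 12.785 35.903
3 2.326 6.628 48.765
4 1.675 3.436 58.027
final: 58.027 5.908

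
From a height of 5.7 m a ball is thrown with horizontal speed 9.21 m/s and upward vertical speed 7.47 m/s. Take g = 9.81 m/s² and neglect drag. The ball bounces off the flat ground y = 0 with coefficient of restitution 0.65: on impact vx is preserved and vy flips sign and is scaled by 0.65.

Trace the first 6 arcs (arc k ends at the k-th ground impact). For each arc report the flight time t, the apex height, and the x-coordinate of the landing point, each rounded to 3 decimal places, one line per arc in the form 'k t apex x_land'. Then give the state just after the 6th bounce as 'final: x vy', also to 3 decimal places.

Arc 1: start y=5.700, vy=7.470 → t=2.081, apex=8.544, x_land=19.169, impact vy=-12.947
  bounce: vy ← 0.65·12.947 = 8.416
Arc 2: start y=0.000, vy=8.416 → t=1.716, apex=3.610, x_land=34.971, impact vy=-8.416
  bounce: vy ← 0.65·8.416 = 5.470
Arc 3: start y=0.000, vy=5.470 → t=1.115, apex=1.525, x_land=45.242, impact vy=-5.470
  bounce: vy ← 0.65·5.470 = 3.556
Arc 4: start y=0.000, vy=3.556 → t=0.725, apex=0.644, x_land=51.919, impact vy=-3.556
  bounce: vy ← 0.65·3.556 = 2.311
Arc 5: start y=0.000, vy=2.311 → t=0.471, apex=0.272, x_land=56.258, impact vy=-2.311
  bounce: vy ← 0.65·2.311 = 1.502
Arc 6: start y=0.000, vy=1.502 → t=0.306, apex=0.115, x_land=59.079, impact vy=-1.502
  bounce: vy ← 0.65·1.502 = 0.976

1 2.081 8.544 19.169
2 1.716 3.610 34.971
3 1.115 1.525 45.242
4 0.725 0.644 51.919
5 0.471 0.272 56.258
6 0.306 0.115 59.079
final: 59.079 0.976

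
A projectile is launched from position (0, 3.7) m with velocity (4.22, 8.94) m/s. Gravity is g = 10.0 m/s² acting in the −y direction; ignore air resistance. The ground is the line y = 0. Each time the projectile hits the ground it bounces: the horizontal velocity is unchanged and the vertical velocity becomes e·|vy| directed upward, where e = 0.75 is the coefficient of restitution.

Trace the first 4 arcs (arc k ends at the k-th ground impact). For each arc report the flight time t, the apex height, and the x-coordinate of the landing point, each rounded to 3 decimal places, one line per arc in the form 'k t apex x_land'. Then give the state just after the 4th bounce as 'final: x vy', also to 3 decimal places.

Arc 1: start y=3.700, vy=8.940 → t=2.135, apex=7.696, x_land=9.008, impact vy=-12.407
  bounce: vy ← 0.75·12.407 = 9.305
Arc 2: start y=0.000, vy=9.305 → t=1.861, apex=4.329, x_land=16.862, impact vy=-9.305
  bounce: vy ← 0.75·9.305 = 6.979
Arc 3: start y=0.000, vy=6.979 → t=1.396, apex=2.435, x_land=22.752, impact vy=-6.979
  bounce: vy ← 0.75·6.979 = 5.234
Arc 4: start y=0.000, vy=5.234 → t=1.047, apex=1.370, x_land=27.169, impact vy=-5.234
  bounce: vy ← 0.75·5.234 = 3.926

1 2.135 7.696 9.008
2 1.861 4.329 16.862
3 1.396 2.435 22.752
4 1.047 1.370 27.169
final: 27.169 3.926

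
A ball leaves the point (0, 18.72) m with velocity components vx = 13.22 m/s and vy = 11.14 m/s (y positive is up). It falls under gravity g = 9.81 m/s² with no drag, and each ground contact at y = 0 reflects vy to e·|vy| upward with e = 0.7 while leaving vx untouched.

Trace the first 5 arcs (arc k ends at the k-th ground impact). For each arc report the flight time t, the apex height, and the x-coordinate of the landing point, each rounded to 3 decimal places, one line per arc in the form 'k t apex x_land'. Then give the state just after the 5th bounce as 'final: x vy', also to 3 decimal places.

1 3.395 25.045 44.885
2 3.164 12.272 86.707
3 2.214 6.013 115.982
4 1.550 2.947 136.475
5 1.085 1.444 150.819
final: 150.819 3.726

Arc 1: start y=18.720, vy=11.140 → t=3.395, apex=25.045, x_land=44.885, impact vy=-22.167
  bounce: vy ← 0.7·22.167 = 15.517
Arc 2: start y=0.000, vy=15.517 → t=3.164, apex=12.272, x_land=86.707, impact vy=-15.517
  bounce: vy ← 0.7·15.517 = 10.862
Arc 3: start y=0.000, vy=10.862 → t=2.214, apex=6.013, x_land=115.982, impact vy=-10.862
  bounce: vy ← 0.7·10.862 = 7.603
Arc 4: start y=0.000, vy=7.603 → t=1.550, apex=2.947, x_land=136.475, impact vy=-7.603
  bounce: vy ← 0.7·7.603 = 5.322
Arc 5: start y=0.000, vy=5.322 → t=1.085, apex=1.444, x_land=150.819, impact vy=-5.322
  bounce: vy ← 0.7·5.322 = 3.726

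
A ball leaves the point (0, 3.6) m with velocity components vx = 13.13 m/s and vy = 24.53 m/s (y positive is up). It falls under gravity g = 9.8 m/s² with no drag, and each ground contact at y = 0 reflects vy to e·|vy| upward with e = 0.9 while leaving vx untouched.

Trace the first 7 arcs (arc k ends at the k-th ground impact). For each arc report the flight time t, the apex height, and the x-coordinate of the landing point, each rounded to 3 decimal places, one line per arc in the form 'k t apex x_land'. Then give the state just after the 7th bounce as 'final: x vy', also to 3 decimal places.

1 5.149 34.300 67.604
2 4.762 27.783 130.134
3 4.286 22.504 186.410
4 3.858 18.228 237.059
5 3.472 14.765 282.644
6 3.125 11.960 323.669
7 2.812 9.687 360.593
final: 360.593 12.401

Arc 1: start y=3.600, vy=24.530 → t=5.149, apex=34.300, x_land=67.604, impact vy=-25.928
  bounce: vy ← 0.9·25.928 = 23.336
Arc 2: start y=0.000, vy=23.336 → t=4.762, apex=27.783, x_land=130.134, impact vy=-23.336
  bounce: vy ← 0.9·23.336 = 21.002
Arc 3: start y=0.000, vy=21.002 → t=4.286, apex=22.504, x_land=186.410, impact vy=-21.002
  bounce: vy ← 0.9·21.002 = 18.902
Arc 4: start y=0.000, vy=18.902 → t=3.858, apex=18.228, x_land=237.059, impact vy=-18.902
  bounce: vy ← 0.9·18.902 = 17.012
Arc 5: start y=0.000, vy=17.012 → t=3.472, apex=14.765, x_land=282.644, impact vy=-17.012
  bounce: vy ← 0.9·17.012 = 15.310
Arc 6: start y=0.000, vy=15.310 → t=3.125, apex=11.960, x_land=323.669, impact vy=-15.310
  bounce: vy ← 0.9·15.310 = 13.779
Arc 7: start y=0.000, vy=13.779 → t=2.812, apex=9.687, x_land=360.593, impact vy=-13.779
  bounce: vy ← 0.9·13.779 = 12.401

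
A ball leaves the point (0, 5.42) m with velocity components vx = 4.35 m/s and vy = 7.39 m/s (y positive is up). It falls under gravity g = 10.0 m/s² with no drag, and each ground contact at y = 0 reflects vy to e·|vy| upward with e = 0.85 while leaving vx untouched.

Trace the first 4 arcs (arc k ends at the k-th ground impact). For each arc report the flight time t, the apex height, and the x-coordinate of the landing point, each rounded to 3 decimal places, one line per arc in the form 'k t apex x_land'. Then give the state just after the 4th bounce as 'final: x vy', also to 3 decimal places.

1 2.016 8.151 8.769
2 2.170 5.889 18.210
3 1.845 4.255 26.236
4 1.568 3.074 33.057
final: 33.057 6.665

Arc 1: start y=5.420, vy=7.390 → t=2.016, apex=8.151, x_land=8.769, impact vy=-12.768
  bounce: vy ← 0.85·12.768 = 10.852
Arc 2: start y=0.000, vy=10.852 → t=2.170, apex=5.889, x_land=18.210, impact vy=-10.852
  bounce: vy ← 0.85·10.852 = 9.225
Arc 3: start y=0.000, vy=9.225 → t=1.845, apex=4.255, x_land=26.236, impact vy=-9.225
  bounce: vy ← 0.85·9.225 = 7.841
Arc 4: start y=0.000, vy=7.841 → t=1.568, apex=3.074, x_land=33.057, impact vy=-7.841
  bounce: vy ← 0.85·7.841 = 6.665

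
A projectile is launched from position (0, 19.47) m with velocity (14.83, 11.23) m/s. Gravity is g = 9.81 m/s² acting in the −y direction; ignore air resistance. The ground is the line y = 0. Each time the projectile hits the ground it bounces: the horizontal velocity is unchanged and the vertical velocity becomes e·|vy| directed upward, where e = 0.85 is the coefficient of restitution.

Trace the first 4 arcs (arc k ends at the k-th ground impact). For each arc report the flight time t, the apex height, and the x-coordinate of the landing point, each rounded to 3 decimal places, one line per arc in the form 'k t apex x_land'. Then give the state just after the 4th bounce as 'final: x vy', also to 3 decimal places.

1 3.443 25.898 51.053
2 3.906 18.711 108.983
3 3.320 13.519 158.223
4 2.822 9.767 200.077
final: 200.077 11.767

Arc 1: start y=19.470, vy=11.230 → t=3.443, apex=25.898, x_land=51.053, impact vy=-22.541
  bounce: vy ← 0.85·22.541 = 19.160
Arc 2: start y=0.000, vy=19.160 → t=3.906, apex=18.711, x_land=108.983, impact vy=-19.160
  bounce: vy ← 0.85·19.160 = 16.286
Arc 3: start y=0.000, vy=16.286 → t=3.320, apex=13.519, x_land=158.223, impact vy=-16.286
  bounce: vy ← 0.85·16.286 = 13.843
Arc 4: start y=0.000, vy=13.843 → t=2.822, apex=9.767, x_land=200.077, impact vy=-13.843
  bounce: vy ← 0.85·13.843 = 11.767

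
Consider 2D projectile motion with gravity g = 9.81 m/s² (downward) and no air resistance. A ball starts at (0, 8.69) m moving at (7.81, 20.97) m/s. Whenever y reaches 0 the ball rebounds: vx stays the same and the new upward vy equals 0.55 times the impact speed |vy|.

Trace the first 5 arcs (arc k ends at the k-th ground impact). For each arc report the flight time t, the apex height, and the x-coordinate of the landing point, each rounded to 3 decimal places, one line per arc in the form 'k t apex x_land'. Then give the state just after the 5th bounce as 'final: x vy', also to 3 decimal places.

Arc 1: start y=8.690, vy=20.970 → t=4.656, apex=31.103, x_land=36.361, impact vy=-24.703
  bounce: vy ← 0.55·24.703 = 13.587
Arc 2: start y=0.000, vy=13.587 → t=2.770, apex=9.409, x_land=57.995, impact vy=-13.587
  bounce: vy ← 0.55·13.587 = 7.473
Arc 3: start y=0.000, vy=7.473 → t=1.523, apex=2.846, x_land=69.893, impact vy=-7.473
  bounce: vy ← 0.55·7.473 = 4.110
Arc 4: start y=0.000, vy=4.110 → t=0.838, apex=0.861, x_land=76.437, impact vy=-4.110
  bounce: vy ← 0.55·4.110 = 2.260
Arc 5: start y=0.000, vy=2.260 → t=0.461, apex=0.260, x_land=80.037, impact vy=-2.260
  bounce: vy ← 0.55·2.260 = 1.243

1 4.656 31.103 36.361
2 2.770 9.409 57.995
3 1.523 2.846 69.893
4 0.838 0.861 76.437
5 0.461 0.260 80.037
final: 80.037 1.243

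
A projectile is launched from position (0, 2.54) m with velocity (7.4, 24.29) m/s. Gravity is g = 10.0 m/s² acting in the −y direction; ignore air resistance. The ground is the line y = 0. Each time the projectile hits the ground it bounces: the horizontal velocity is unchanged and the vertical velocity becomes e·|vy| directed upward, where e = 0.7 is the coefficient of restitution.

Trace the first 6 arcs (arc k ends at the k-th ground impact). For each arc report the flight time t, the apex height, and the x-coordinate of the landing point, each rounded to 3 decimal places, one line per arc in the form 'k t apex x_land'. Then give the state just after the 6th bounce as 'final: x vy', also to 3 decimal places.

Arc 1: start y=2.540, vy=24.290 → t=4.960, apex=32.040, x_land=36.707, impact vy=-25.314
  bounce: vy ← 0.7·25.314 = 17.720
Arc 2: start y=0.000, vy=17.720 → t=3.544, apex=15.700, x_land=62.932, impact vy=-17.720
  bounce: vy ← 0.7·17.720 = 12.404
Arc 3: start y=0.000, vy=12.404 → t=2.481, apex=7.693, x_land=81.290, impact vy=-12.404
  bounce: vy ← 0.7·12.404 = 8.683
Arc 4: start y=0.000, vy=8.683 → t=1.737, apex=3.769, x_land=94.141, impact vy=-8.683
  bounce: vy ← 0.7·8.683 = 6.078
Arc 5: start y=0.000, vy=6.078 → t=1.216, apex=1.847, x_land=103.136, impact vy=-6.078
  bounce: vy ← 0.7·6.078 = 4.255
Arc 6: start y=0.000, vy=4.255 → t=0.851, apex=0.905, x_land=109.433, impact vy=-4.255
  bounce: vy ← 0.7·4.255 = 2.978

1 4.960 32.040 36.707
2 3.544 15.700 62.932
3 2.481 7.693 81.290
4 1.737 3.769 94.141
5 1.216 1.847 103.136
6 0.851 0.905 109.433
final: 109.433 2.978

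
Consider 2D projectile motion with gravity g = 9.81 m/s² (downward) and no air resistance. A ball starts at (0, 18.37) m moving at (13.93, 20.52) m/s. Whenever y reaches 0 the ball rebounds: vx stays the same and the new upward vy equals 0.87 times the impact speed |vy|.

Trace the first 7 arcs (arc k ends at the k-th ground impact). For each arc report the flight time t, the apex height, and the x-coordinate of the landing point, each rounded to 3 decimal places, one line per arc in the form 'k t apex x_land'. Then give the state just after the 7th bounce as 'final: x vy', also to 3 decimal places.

Arc 1: start y=18.370, vy=20.520 → t=4.941, apex=39.831, x_land=68.834, impact vy=-27.955
  bounce: vy ← 0.87·27.955 = 24.321
Arc 2: start y=0.000, vy=24.321 → t=4.958, apex=30.148, x_land=137.904, impact vy=-24.321
  bounce: vy ← 0.87·24.321 = 21.159
Arc 3: start y=0.000, vy=21.159 → t=4.314, apex=22.819, x_land=197.996, impact vy=-21.159
  bounce: vy ← 0.87·21.159 = 18.409
Arc 4: start y=0.000, vy=18.409 → t=3.753, apex=17.272, x_land=250.275, impact vy=-18.409
  bounce: vy ← 0.87·18.409 = 16.015
Arc 5: start y=0.000, vy=16.015 → t=3.265, apex=13.073, x_land=295.758, impact vy=-16.015
  bounce: vy ← 0.87·16.015 = 13.933
Arc 6: start y=0.000, vy=13.933 → t=2.841, apex=9.895, x_land=335.329, impact vy=-13.933
  bounce: vy ← 0.87·13.933 = 12.122
Arc 7: start y=0.000, vy=12.122 → t=2.471, apex=7.490, x_land=369.755, impact vy=-12.122
  bounce: vy ← 0.87·12.122 = 10.546

1 4.941 39.831 68.834
2 4.958 30.148 137.904
3 4.314 22.819 197.996
4 3.753 17.272 250.275
5 3.265 13.073 295.758
6 2.841 9.895 335.329
7 2.471 7.490 369.755
final: 369.755 10.546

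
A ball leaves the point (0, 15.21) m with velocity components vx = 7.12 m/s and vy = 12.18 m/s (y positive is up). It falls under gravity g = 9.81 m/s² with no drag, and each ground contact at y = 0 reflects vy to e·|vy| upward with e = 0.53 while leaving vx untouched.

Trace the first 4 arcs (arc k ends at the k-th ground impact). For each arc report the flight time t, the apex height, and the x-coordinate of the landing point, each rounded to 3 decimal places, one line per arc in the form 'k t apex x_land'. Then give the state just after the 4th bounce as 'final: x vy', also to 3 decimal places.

1 3.396 22.771 24.181
2 2.284 6.396 40.443
3 1.210 1.797 49.061
4 0.642 0.505 53.629
final: 53.629 1.668

Arc 1: start y=15.210, vy=12.180 → t=3.396, apex=22.771, x_land=24.181, impact vy=-21.137
  bounce: vy ← 0.53·21.137 = 11.203
Arc 2: start y=0.000, vy=11.203 → t=2.284, apex=6.396, x_land=40.443, impact vy=-11.203
  bounce: vy ← 0.53·11.203 = 5.937
Arc 3: start y=0.000, vy=5.937 → t=1.210, apex=1.797, x_land=49.061, impact vy=-5.937
  bounce: vy ← 0.53·5.937 = 3.147
Arc 4: start y=0.000, vy=3.147 → t=0.642, apex=0.505, x_land=53.629, impact vy=-3.147
  bounce: vy ← 0.53·3.147 = 1.668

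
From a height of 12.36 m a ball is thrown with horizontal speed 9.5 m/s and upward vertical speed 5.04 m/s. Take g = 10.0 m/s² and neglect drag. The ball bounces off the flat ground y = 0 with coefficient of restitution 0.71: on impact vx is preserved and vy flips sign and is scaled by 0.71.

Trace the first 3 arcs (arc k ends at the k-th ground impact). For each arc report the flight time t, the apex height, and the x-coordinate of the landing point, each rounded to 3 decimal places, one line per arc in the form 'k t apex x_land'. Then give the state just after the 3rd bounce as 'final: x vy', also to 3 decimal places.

Arc 1: start y=12.360, vy=5.040 → t=2.155, apex=13.630, x_land=20.473, impact vy=-16.511
  bounce: vy ← 0.71·16.511 = 11.723
Arc 2: start y=0.000, vy=11.723 → t=2.345, apex=6.871, x_land=42.746, impact vy=-11.723
  bounce: vy ← 0.71·11.723 = 8.323
Arc 3: start y=0.000, vy=8.323 → t=1.665, apex=3.464, x_land=58.560, impact vy=-8.323
  bounce: vy ← 0.71·8.323 = 5.909

1 2.155 13.630 20.473
2 2.345 6.871 42.746
3 1.665 3.464 58.560
final: 58.560 5.909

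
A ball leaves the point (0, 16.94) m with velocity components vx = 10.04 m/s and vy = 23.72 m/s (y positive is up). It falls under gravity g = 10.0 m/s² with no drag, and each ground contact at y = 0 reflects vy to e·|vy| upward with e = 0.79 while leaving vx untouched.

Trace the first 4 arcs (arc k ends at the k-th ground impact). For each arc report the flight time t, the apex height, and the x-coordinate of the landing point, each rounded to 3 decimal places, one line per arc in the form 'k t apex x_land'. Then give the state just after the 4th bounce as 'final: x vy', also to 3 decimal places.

Arc 1: start y=16.940, vy=23.720 → t=5.374, apex=45.072, x_land=53.959, impact vy=-30.024
  bounce: vy ← 0.79·30.024 = 23.719
Arc 2: start y=0.000, vy=23.719 → t=4.744, apex=28.129, x_land=101.587, impact vy=-23.719
  bounce: vy ← 0.79·23.719 = 18.738
Arc 3: start y=0.000, vy=18.738 → t=3.748, apex=17.556, x_land=139.212, impact vy=-18.738
  bounce: vy ← 0.79·18.738 = 14.803
Arc 4: start y=0.000, vy=14.803 → t=2.961, apex=10.956, x_land=168.937, impact vy=-14.803
  bounce: vy ← 0.79·14.803 = 11.694

1 5.374 45.072 53.959
2 4.744 28.129 101.587
3 3.748 17.556 139.212
4 2.961 10.956 168.937
final: 168.937 11.694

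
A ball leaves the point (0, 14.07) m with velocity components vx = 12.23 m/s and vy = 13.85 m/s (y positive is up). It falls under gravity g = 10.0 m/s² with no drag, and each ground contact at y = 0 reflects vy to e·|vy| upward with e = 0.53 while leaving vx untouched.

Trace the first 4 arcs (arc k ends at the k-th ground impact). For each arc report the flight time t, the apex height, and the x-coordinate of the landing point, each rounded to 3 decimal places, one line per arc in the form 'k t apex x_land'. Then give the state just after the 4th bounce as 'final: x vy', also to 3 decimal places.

1 3.560 23.661 43.543
2 2.306 6.646 71.744
3 1.222 1.867 86.691
4 0.648 0.524 94.613
final: 94.613 1.716

Arc 1: start y=14.070, vy=13.850 → t=3.560, apex=23.661, x_land=43.543, impact vy=-21.754
  bounce: vy ← 0.53·21.754 = 11.529
Arc 2: start y=0.000, vy=11.529 → t=2.306, apex=6.646, x_land=71.744, impact vy=-11.529
  bounce: vy ← 0.53·11.529 = 6.111
Arc 3: start y=0.000, vy=6.111 → t=1.222, apex=1.867, x_land=86.691, impact vy=-6.111
  bounce: vy ← 0.53·6.111 = 3.239
Arc 4: start y=0.000, vy=3.239 → t=0.648, apex=0.524, x_land=94.613, impact vy=-3.239
  bounce: vy ← 0.53·3.239 = 1.716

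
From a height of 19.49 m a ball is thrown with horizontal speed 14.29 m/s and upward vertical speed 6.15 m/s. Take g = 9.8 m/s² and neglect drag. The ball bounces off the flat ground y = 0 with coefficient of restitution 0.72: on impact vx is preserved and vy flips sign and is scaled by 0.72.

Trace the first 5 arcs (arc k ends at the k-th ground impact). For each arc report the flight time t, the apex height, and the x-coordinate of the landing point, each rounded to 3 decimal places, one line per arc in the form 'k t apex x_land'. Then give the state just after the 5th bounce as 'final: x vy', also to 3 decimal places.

1 2.718 21.420 38.845
2 3.011 11.104 81.868
3 2.168 5.756 112.845
4 1.561 2.984 135.148
5 1.124 1.547 151.207
final: 151.207 3.965

Arc 1: start y=19.490, vy=6.150 → t=2.718, apex=21.420, x_land=38.845, impact vy=-20.490
  bounce: vy ← 0.72·20.490 = 14.753
Arc 2: start y=0.000, vy=14.753 → t=3.011, apex=11.104, x_land=81.868, impact vy=-14.753
  bounce: vy ← 0.72·14.753 = 10.622
Arc 3: start y=0.000, vy=10.622 → t=2.168, apex=5.756, x_land=112.845, impact vy=-10.622
  bounce: vy ← 0.72·10.622 = 7.648
Arc 4: start y=0.000, vy=7.648 → t=1.561, apex=2.984, x_land=135.148, impact vy=-7.648
  bounce: vy ← 0.72·7.648 = 5.506
Arc 5: start y=0.000, vy=5.506 → t=1.124, apex=1.547, x_land=151.207, impact vy=-5.506
  bounce: vy ← 0.72·5.506 = 3.965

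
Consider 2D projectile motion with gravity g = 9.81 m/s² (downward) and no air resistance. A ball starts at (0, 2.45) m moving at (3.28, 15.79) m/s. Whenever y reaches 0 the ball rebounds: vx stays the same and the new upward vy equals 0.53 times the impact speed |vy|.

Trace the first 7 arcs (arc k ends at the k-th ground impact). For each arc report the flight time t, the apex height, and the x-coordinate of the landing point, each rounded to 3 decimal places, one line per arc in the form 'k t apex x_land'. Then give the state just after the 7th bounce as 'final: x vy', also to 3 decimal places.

Arc 1: start y=2.450, vy=15.790 → t=3.367, apex=15.158, x_land=11.045, impact vy=-17.245
  bounce: vy ← 0.53·17.245 = 9.140
Arc 2: start y=0.000, vy=9.140 → t=1.863, apex=4.258, x_land=17.157, impact vy=-9.140
  bounce: vy ← 0.53·9.140 = 4.844
Arc 3: start y=0.000, vy=4.844 → t=0.988, apex=1.196, x_land=20.397, impact vy=-4.844
  bounce: vy ← 0.53·4.844 = 2.567
Arc 4: start y=0.000, vy=2.567 → t=0.523, apex=0.336, x_land=22.113, impact vy=-2.567
  bounce: vy ← 0.53·2.567 = 1.361
Arc 5: start y=0.000, vy=1.361 → t=0.277, apex=0.094, x_land=23.023, impact vy=-1.361
  bounce: vy ← 0.53·1.361 = 0.721
Arc 6: start y=0.000, vy=0.721 → t=0.147, apex=0.027, x_land=23.506, impact vy=-0.721
  bounce: vy ← 0.53·0.721 = 0.382
Arc 7: start y=0.000, vy=0.382 → t=0.078, apex=0.007, x_land=23.761, impact vy=-0.382
  bounce: vy ← 0.53·0.382 = 0.203

1 3.367 15.158 11.045
2 1.863 4.258 17.157
3 0.988 1.196 20.397
4 0.523 0.336 22.113
5 0.277 0.094 23.023
6 0.147 0.027 23.506
7 0.078 0.007 23.761
final: 23.761 0.203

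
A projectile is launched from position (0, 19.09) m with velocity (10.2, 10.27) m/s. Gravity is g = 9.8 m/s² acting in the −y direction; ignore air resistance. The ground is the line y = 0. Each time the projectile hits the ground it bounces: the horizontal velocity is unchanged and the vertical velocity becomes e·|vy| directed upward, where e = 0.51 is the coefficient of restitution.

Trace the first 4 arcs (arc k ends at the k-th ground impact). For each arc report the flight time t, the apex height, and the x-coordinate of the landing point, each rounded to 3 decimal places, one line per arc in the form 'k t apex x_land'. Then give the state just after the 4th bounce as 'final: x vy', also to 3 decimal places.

Arc 1: start y=19.090, vy=10.270 → t=3.283, apex=24.471, x_land=33.484, impact vy=-21.901
  bounce: vy ← 0.51·21.901 = 11.169
Arc 2: start y=0.000, vy=11.169 → t=2.279, apex=6.365, x_land=56.734, impact vy=-11.169
  bounce: vy ← 0.51·11.169 = 5.696
Arc 3: start y=0.000, vy=5.696 → t=1.163, apex=1.656, x_land=68.592, impact vy=-5.696
  bounce: vy ← 0.51·5.696 = 2.905
Arc 4: start y=0.000, vy=2.905 → t=0.593, apex=0.431, x_land=74.639, impact vy=-2.905
  bounce: vy ← 0.51·2.905 = 1.482

1 3.283 24.471 33.484
2 2.279 6.365 56.734
3 1.163 1.656 68.592
4 0.593 0.431 74.639
final: 74.639 1.482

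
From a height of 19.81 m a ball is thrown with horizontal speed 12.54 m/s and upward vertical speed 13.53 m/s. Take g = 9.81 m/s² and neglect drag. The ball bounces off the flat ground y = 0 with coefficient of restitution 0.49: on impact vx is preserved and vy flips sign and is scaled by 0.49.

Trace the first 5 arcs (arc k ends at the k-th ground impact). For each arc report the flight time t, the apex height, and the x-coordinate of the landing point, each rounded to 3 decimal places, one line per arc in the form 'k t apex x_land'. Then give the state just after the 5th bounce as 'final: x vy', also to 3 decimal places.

Arc 1: start y=19.810, vy=13.530 → t=3.817, apex=29.140, x_land=47.860, impact vy=-23.911
  bounce: vy ← 0.49·23.911 = 11.716
Arc 2: start y=0.000, vy=11.716 → t=2.389, apex=6.997, x_land=77.814, impact vy=-11.716
  bounce: vy ← 0.49·11.716 = 5.741
Arc 3: start y=0.000, vy=5.741 → t=1.170, apex=1.680, x_land=92.491, impact vy=-5.741
  bounce: vy ← 0.49·5.741 = 2.813
Arc 4: start y=0.000, vy=2.813 → t=0.574, apex=0.403, x_land=99.683, impact vy=-2.813
  bounce: vy ← 0.49·2.813 = 1.378
Arc 5: start y=0.000, vy=1.378 → t=0.281, apex=0.097, x_land=103.207, impact vy=-1.378
  bounce: vy ← 0.49·1.378 = 0.675

1 3.817 29.140 47.860
2 2.389 6.997 77.814
3 1.170 1.680 92.491
4 0.574 0.403 99.683
5 0.281 0.097 103.207
final: 103.207 0.675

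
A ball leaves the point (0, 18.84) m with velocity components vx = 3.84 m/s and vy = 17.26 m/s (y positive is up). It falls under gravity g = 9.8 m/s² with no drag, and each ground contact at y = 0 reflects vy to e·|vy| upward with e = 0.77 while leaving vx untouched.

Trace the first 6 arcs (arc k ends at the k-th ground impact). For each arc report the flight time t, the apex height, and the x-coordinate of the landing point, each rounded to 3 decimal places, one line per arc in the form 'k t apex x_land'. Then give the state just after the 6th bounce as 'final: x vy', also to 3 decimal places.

Arc 1: start y=18.840, vy=17.260 → t=4.397, apex=34.039, x_land=16.884, impact vy=-25.830
  bounce: vy ← 0.77·25.830 = 19.889
Arc 2: start y=0.000, vy=19.889 → t=4.059, apex=20.182, x_land=32.470, impact vy=-19.889
  bounce: vy ← 0.77·19.889 = 15.314
Arc 3: start y=0.000, vy=15.314 → t=3.125, apex=11.966, x_land=44.472, impact vy=-15.314
  bounce: vy ← 0.77·15.314 = 11.792
Arc 4: start y=0.000, vy=11.792 → t=2.407, apex=7.095, x_land=53.713, impact vy=-11.792
  bounce: vy ← 0.77·11.792 = 9.080
Arc 5: start y=0.000, vy=9.080 → t=1.853, apex=4.206, x_land=60.829, impact vy=-9.080
  bounce: vy ← 0.77·9.080 = 6.992
Arc 6: start y=0.000, vy=6.992 → t=1.427, apex=2.494, x_land=66.308, impact vy=-6.992
  bounce: vy ← 0.77·6.992 = 5.383

1 4.397 34.039 16.884
2 4.059 20.182 32.470
3 3.125 11.966 44.472
4 2.407 7.095 53.713
5 1.853 4.206 60.829
6 1.427 2.494 66.308
final: 66.308 5.383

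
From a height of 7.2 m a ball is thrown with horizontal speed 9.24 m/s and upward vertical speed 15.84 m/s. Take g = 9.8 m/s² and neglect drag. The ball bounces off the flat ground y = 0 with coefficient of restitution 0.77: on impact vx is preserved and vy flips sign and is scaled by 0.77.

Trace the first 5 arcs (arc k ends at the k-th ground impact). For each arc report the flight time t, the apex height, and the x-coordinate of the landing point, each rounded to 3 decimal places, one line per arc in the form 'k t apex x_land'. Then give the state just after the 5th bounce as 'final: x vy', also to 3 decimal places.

Arc 1: start y=7.200, vy=15.840 → t=3.637, apex=20.001, x_land=33.603, impact vy=-19.800
  bounce: vy ← 0.77·19.800 = 15.246
Arc 2: start y=0.000, vy=15.246 → t=3.111, apex=11.859, x_land=62.352, impact vy=-15.246
  bounce: vy ← 0.77·15.246 = 11.739
Arc 3: start y=0.000, vy=11.739 → t=2.396, apex=7.031, x_land=84.489, impact vy=-11.739
  bounce: vy ← 0.77·11.739 = 9.039
Arc 4: start y=0.000, vy=9.039 → t=1.845, apex=4.169, x_land=101.534, impact vy=-9.039
  bounce: vy ← 0.77·9.039 = 6.960
Arc 5: start y=0.000, vy=6.960 → t=1.420, apex=2.472, x_land=114.659, impact vy=-6.960
  bounce: vy ← 0.77·6.960 = 5.359

1 3.637 20.001 33.603
2 3.111 11.859 62.352
3 2.396 7.031 84.489
4 1.845 4.169 101.534
5 1.420 2.472 114.659
final: 114.659 5.359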